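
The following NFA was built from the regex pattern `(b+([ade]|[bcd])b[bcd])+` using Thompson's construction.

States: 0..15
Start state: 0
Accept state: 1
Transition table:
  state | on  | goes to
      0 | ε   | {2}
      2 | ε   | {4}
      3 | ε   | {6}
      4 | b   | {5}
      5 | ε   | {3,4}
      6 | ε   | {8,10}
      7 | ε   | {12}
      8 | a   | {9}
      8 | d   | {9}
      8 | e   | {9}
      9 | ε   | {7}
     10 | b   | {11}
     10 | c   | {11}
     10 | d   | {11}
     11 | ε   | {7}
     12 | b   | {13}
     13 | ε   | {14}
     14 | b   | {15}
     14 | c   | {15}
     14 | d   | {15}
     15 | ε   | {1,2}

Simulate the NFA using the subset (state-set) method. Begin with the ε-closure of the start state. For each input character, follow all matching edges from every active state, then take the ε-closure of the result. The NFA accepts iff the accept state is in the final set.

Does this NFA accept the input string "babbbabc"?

Answer: ACCEPT

Trace:
S₀ = ε-closure({0}) = {0,2,4}
'b' @ 1: {3,4,5,6,8,10}
'a' @ 2: {7,9,12}
'b' @ 3: {13,14}
'b' @ 4: {1,2,4,15}  [accepting]
'b' @ 5: {3,4,5,6,8,10}
'a' @ 6: {7,9,12}
'b' @ 7: {13,14}
'c' @ 8: {1,2,4,15}  [accepting]
final: {1,2,4,15}; accept 1 in set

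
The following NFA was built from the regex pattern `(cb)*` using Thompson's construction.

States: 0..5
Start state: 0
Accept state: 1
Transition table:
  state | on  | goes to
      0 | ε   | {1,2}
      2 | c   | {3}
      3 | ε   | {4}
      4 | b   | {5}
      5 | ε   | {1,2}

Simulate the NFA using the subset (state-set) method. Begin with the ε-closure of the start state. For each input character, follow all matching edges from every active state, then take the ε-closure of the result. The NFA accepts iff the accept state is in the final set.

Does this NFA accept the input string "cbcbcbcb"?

initial (ε-close {0}): {0,1,2}
'c' @ 1: {3,4}
'b' @ 2: {1,2,5}  [accepting]
'c' @ 3: {3,4}
'b' @ 4: {1,2,5}  [accepting]
'c' @ 5: {3,4}
'b' @ 6: {1,2,5}  [accepting]
'c' @ 7: {3,4}
'b' @ 8: {1,2,5}  [accepting]
end set {1,2,5} — state 1 in

Answer: ACCEPT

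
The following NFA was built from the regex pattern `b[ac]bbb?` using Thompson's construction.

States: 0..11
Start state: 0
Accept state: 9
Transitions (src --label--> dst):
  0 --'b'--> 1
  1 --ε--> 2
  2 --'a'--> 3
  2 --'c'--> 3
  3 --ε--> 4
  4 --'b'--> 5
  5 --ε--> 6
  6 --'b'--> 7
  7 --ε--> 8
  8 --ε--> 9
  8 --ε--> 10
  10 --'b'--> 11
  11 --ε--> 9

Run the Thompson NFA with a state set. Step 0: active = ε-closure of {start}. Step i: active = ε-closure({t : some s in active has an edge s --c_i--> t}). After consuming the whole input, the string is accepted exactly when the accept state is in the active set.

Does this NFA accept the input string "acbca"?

S₀ = ε-closure({0}) = {0}
'a' @ 1: {}  — state set empty
rest 'cbca' ignored (set empty)
final: {}; accept 9 not in set

Answer: REJECT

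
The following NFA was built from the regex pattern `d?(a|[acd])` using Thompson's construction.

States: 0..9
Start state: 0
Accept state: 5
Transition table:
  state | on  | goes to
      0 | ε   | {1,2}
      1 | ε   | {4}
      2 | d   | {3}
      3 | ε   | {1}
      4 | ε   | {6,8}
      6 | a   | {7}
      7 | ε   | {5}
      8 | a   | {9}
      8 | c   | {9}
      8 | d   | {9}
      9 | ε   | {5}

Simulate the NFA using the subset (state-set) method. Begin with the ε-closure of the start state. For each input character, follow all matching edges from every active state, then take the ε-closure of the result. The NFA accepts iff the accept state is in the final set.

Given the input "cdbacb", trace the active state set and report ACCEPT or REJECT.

Answer: REJECT

Steps:
S₀ = ε-closure({0}) = {0,1,2,4,6,8}
'c' @ 1: {5,9}  ✓accept
'd' @ 2: {}  — state set empty
rest 'bacb' ignored (set empty)
after full input: {}  (accept=5 not in)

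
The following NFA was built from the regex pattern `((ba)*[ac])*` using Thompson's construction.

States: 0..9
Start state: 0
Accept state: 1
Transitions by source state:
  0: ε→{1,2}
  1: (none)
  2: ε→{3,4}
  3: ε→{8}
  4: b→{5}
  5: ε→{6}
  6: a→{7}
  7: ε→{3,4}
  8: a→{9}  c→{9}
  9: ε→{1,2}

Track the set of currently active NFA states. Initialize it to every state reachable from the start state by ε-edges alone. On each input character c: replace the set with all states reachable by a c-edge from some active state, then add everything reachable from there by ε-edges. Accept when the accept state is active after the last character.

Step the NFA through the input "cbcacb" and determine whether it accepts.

Answer: REJECT

Trace:
S₀ = ε-closure({0}) = {0,1,2,3,4,8}
'c' @ 1: {1,2,3,4,8,9}  [accepting]
'b' @ 2: {5,6}
'c' @ 3: {}  — state set empty
rest 'acb' ignored (set empty)
after full input: {}  (accept=1 not in)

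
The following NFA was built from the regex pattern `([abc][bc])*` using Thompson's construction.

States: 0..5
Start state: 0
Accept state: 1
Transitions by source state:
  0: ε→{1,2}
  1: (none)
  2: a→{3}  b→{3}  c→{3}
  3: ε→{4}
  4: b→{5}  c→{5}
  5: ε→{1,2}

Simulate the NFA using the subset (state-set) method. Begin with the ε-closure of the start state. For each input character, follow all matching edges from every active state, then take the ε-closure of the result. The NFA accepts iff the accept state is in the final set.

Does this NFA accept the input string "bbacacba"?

Answer: REJECT

Trace:
start: ε-closure({0}) = {0,1,2}
'b' @ 1: {3,4}
'b' @ 2: {1,2,5}  ✓accept
'a' @ 3: {3,4}
'c' @ 4: {1,2,5}  ✓accept
'a' @ 5: {3,4}
'c' @ 6: {1,2,5}  ✓accept
'b' @ 7: {3,4}
'a' @ 8: {}  — dead — no transitions
final: {}; accept 1 not in set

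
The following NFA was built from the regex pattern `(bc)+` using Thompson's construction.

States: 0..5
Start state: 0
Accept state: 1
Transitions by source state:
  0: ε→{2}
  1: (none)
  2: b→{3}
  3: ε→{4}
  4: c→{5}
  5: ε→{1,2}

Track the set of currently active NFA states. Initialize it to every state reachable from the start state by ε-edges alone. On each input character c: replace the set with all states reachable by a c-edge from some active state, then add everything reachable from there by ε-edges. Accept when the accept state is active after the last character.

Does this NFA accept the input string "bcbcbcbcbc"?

Answer: ACCEPT

Trace:
initial (ε-close {0}): {0,2}
'b' @ 1: {3,4}
'c' @ 2: {1,2,5}  (accept∈set)
'b' @ 3: {3,4}
'c' @ 4: {1,2,5}  (accept∈set)
'b' @ 5: {3,4}
'c' @ 6: {1,2,5}  (accept∈set)
'b' @ 7: {3,4}
'c' @ 8: {1,2,5}  (accept∈set)
'b' @ 9: {3,4}
'c' @ 10: {1,2,5}  (accept∈set)
after full input: {1,2,5}  (accept=1 in)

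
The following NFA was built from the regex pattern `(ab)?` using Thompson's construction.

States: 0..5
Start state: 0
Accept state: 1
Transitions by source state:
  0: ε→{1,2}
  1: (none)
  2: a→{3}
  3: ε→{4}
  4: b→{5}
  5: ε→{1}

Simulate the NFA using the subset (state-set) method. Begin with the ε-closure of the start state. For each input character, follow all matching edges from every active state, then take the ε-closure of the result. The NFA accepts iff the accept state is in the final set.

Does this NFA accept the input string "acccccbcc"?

S₀ = ε-closure({0}) = {0,1,2}
'a' @ 1: {3,4}
'c' @ 2: {}  — no active states
rest 'ccccbcc' ignored (set empty)
after full input: {}  (accept=1 not in)

Answer: REJECT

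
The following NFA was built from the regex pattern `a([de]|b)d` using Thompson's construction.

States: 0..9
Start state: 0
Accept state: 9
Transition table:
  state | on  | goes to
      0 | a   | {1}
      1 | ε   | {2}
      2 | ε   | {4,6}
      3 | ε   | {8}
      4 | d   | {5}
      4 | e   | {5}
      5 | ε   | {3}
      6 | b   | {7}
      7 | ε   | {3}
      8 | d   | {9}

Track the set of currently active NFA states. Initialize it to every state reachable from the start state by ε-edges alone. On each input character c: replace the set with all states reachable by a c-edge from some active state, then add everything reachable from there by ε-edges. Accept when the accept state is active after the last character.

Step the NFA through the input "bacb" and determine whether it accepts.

Answer: REJECT

Trace:
start: ε-closure({0}) = {0}
'b' @ 1: {}  — dead — no transitions
rest 'acb' ignored (set empty)
end set {} — state 9 not in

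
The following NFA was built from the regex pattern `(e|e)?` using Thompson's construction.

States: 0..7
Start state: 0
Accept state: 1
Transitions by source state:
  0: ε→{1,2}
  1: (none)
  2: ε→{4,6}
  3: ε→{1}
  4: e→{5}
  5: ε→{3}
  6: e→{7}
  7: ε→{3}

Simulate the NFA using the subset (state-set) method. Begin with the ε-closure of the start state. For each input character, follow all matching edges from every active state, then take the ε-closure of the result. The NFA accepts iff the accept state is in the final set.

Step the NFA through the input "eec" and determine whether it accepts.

S₀ = ε-closure({0}) = {0,1,2,4,6}
'e' @ 1: {1,3,5,7}  [accepting]
'e' @ 2: {}  — state set empty
rest 'c' ignored (set empty)
final: {}; accept 1 not in set

Answer: REJECT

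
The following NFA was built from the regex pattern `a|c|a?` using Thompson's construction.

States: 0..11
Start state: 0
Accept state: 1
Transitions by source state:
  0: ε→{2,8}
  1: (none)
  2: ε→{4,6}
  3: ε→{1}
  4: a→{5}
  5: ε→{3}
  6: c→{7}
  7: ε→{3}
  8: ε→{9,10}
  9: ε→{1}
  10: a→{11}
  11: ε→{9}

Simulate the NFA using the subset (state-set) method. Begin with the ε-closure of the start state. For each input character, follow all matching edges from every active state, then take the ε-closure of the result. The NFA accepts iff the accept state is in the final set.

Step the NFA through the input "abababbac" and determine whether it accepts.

S₀ = ε-closure({0}) = {0,1,2,4,6,8,9,10}
'a' @ 1: {1,3,5,9,11}  (accept∈set)
'b' @ 2: {}  — state set empty
rest 'ababbac' ignored (set empty)
after full input: {}  (accept=1 not in)

Answer: REJECT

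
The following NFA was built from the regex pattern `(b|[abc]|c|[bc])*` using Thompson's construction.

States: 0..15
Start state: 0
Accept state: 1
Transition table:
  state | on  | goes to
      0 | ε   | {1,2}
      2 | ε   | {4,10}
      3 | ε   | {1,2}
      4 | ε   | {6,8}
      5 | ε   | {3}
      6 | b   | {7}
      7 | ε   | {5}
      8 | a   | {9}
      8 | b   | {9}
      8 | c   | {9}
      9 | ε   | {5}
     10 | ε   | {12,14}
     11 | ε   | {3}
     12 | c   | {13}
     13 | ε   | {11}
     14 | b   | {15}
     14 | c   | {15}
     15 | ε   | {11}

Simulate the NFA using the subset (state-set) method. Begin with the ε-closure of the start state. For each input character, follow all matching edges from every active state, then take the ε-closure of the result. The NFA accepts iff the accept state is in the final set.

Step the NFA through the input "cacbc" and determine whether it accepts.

Answer: ACCEPT

Steps:
initial (ε-close {0}): {0,1,2,4,6,8,10,12,14}
'c' @ 1: {1,2,3,4,5,6,8,9,10,11,12,13,14,15}  ✓accept
'a' @ 2: {1,2,3,4,5,6,8,9,10,12,14}  ✓accept
'c' @ 3: {1,2,3,4,5,6,8,9,10,11,12,13,14,15}  ✓accept
'b' @ 4: {1,2,3,4,5,6,7,8,9,10,11,12,14,15}  ✓accept
'c' @ 5: {1,2,3,4,5,6,8,9,10,11,12,13,14,15}  ✓accept
final: {1,2,3,4,5,6,8,9,10,11,12,13,14,15}; accept 1 in set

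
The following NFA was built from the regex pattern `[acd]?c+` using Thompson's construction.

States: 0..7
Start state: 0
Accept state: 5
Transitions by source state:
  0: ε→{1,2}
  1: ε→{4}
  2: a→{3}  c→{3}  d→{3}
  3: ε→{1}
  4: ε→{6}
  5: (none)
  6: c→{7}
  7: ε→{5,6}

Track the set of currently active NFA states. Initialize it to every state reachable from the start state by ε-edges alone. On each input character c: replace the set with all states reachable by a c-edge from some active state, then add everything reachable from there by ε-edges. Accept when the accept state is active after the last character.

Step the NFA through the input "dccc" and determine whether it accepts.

initial (ε-close {0}): {0,1,2,4,6}
'd' @ 1: {1,3,4,6}
'c' @ 2: {5,6,7}  (accept∈set)
'c' @ 3: {5,6,7}  (accept∈set)
'c' @ 4: {5,6,7}  (accept∈set)
end set {5,6,7} — state 5 in

Answer: ACCEPT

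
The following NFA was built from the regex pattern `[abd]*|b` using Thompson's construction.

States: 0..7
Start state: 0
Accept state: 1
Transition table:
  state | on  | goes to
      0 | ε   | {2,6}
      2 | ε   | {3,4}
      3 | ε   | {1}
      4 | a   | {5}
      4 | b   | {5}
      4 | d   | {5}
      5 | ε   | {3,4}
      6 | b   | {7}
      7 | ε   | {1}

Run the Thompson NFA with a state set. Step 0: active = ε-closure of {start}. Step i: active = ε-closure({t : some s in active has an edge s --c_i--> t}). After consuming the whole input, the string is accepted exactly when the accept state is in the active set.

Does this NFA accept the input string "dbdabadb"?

start: ε-closure({0}) = {0,1,2,3,4,6}
'd' @ 1: {1,3,4,5}  ✓accept
'b' @ 2: {1,3,4,5}  ✓accept
'd' @ 3: {1,3,4,5}  ✓accept
'a' @ 4: {1,3,4,5}  ✓accept
'b' @ 5: {1,3,4,5}  ✓accept
'a' @ 6: {1,3,4,5}  ✓accept
'd' @ 7: {1,3,4,5}  ✓accept
'b' @ 8: {1,3,4,5}  ✓accept
after full input: {1,3,4,5}  (accept=1 in)

Answer: ACCEPT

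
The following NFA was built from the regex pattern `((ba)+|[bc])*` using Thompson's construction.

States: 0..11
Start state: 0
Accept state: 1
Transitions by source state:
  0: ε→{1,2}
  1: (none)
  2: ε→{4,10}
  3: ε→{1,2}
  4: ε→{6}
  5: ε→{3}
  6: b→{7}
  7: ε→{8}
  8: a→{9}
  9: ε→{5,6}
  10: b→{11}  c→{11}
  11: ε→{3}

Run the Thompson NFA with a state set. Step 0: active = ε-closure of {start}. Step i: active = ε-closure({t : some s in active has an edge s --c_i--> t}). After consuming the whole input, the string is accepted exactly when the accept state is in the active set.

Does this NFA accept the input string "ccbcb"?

Answer: ACCEPT

Derivation:
initial (ε-close {0}): {0,1,2,4,6,10}
'c' @ 1: {1,2,3,4,6,10,11}  (accept∈set)
'c' @ 2: {1,2,3,4,6,10,11}  (accept∈set)
'b' @ 3: {1,2,3,4,6,7,8,10,11}  (accept∈set)
'c' @ 4: {1,2,3,4,6,10,11}  (accept∈set)
'b' @ 5: {1,2,3,4,6,7,8,10,11}  (accept∈set)
after full input: {1,2,3,4,6,7,8,10,11}  (accept=1 in)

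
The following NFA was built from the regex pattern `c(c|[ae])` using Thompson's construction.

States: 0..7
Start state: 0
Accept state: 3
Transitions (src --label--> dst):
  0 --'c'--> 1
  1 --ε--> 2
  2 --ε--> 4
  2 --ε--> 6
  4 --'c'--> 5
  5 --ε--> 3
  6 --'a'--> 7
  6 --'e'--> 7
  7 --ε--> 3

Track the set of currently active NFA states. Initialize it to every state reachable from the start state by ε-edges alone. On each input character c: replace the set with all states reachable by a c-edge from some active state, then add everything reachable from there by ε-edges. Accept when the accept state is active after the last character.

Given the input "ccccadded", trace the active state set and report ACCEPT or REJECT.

initial (ε-close {0}): {0}
'c' @ 1: {1,2,4,6}
'c' @ 2: {3,5}  [accepting]
'c' @ 3: {}  — state set empty
rest 'cadded' ignored (set empty)
end set {} — state 3 not in

Answer: REJECT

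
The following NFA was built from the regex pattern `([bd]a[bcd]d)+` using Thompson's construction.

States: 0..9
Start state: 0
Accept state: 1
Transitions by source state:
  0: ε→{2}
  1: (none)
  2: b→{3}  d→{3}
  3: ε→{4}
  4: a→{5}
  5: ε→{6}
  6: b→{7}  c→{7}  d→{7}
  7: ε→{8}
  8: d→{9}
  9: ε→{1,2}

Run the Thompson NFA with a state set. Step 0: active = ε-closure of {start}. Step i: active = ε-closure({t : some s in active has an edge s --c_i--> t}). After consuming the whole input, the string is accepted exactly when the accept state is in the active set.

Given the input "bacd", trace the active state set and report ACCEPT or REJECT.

initial (ε-close {0}): {0,2}
'b' @ 1: {3,4}
'a' @ 2: {5,6}
'c' @ 3: {7,8}
'd' @ 4: {1,2,9}  ✓accept
final: {1,2,9}; accept 1 in set

Answer: ACCEPT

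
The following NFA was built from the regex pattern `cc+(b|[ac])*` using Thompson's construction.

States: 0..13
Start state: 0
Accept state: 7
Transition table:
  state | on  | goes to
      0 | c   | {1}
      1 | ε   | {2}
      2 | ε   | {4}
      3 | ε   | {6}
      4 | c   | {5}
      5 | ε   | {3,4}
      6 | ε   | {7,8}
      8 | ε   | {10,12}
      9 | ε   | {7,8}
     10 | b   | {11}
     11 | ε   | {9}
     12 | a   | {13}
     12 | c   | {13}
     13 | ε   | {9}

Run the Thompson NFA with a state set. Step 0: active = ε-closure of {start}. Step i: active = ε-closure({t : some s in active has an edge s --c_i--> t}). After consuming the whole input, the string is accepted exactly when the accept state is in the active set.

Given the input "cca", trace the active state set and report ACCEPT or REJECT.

start: ε-closure({0}) = {0}
'c' @ 1: {1,2,4}
'c' @ 2: {3,4,5,6,7,8,10,12}  (accept∈set)
'a' @ 3: {7,8,9,10,12,13}  (accept∈set)
end set {7,8,9,10,12,13} — state 7 in

Answer: ACCEPT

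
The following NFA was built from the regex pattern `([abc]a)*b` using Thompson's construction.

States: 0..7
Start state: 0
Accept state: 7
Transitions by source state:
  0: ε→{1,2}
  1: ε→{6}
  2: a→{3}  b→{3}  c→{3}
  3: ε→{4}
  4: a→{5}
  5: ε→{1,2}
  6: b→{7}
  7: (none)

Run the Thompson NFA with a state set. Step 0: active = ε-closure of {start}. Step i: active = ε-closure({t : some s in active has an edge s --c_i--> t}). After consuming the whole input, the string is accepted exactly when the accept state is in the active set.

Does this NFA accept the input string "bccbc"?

Answer: REJECT

Steps:
initial (ε-close {0}): {0,1,2,6}
'b' @ 1: {3,4,7}  (accept∈set)
'c' @ 2: {}  — no active states
rest 'cbc' ignored (set empty)
final: {}; accept 7 not in set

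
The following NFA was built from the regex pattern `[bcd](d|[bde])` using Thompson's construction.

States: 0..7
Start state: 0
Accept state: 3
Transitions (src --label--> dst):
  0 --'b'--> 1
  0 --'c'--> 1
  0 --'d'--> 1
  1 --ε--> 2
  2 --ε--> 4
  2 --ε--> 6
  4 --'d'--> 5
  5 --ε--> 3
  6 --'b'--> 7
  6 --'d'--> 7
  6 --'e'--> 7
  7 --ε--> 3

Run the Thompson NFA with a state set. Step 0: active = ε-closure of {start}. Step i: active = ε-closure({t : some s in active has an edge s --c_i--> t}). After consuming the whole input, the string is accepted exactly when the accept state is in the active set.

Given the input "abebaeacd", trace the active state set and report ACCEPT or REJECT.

Answer: REJECT

Derivation:
initial (ε-close {0}): {0}
'a' @ 1: {}  — state set empty
rest 'bebaeacd' ignored (set empty)
final: {}; accept 3 not in set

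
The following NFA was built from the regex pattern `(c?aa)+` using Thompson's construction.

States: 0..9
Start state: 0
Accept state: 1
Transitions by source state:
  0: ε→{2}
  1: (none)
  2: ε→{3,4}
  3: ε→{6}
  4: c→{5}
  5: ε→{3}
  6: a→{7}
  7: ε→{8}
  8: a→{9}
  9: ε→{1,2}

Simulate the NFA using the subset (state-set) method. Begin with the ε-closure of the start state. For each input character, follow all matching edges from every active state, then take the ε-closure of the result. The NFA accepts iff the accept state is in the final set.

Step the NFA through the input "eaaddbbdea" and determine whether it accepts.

Answer: REJECT

Derivation:
S₀ = ε-closure({0}) = {0,2,3,4,6}
'e' @ 1: {}  — no active states
rest 'aaddbbdea' ignored (set empty)
end set {} — state 1 not in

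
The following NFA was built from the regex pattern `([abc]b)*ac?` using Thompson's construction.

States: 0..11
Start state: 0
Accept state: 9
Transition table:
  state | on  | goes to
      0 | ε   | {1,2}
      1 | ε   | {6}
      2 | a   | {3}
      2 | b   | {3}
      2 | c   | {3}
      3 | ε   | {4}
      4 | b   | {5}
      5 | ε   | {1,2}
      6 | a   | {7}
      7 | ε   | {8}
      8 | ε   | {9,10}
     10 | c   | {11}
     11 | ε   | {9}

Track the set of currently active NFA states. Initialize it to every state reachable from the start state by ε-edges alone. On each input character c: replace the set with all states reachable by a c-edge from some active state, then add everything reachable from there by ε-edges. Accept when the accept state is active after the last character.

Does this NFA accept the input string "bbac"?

start: ε-closure({0}) = {0,1,2,6}
'b' @ 1: {3,4}
'b' @ 2: {1,2,5,6}
'a' @ 3: {3,4,7,8,9,10}  (accept∈set)
'c' @ 4: {9,11}  (accept∈set)
after full input: {9,11}  (accept=9 in)

Answer: ACCEPT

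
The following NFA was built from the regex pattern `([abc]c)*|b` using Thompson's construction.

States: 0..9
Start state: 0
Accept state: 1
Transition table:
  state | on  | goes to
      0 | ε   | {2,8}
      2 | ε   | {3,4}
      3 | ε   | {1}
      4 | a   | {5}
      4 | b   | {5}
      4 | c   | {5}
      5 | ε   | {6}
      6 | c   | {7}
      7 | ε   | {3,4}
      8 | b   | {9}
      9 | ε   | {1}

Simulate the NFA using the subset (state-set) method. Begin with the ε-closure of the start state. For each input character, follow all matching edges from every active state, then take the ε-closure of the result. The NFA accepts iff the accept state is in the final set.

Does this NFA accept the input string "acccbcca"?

initial (ε-close {0}): {0,1,2,3,4,8}
'a' @ 1: {5,6}
'c' @ 2: {1,3,4,7}  [accepting]
'c' @ 3: {5,6}
'c' @ 4: {1,3,4,7}  [accepting]
'b' @ 5: {5,6}
'c' @ 6: {1,3,4,7}  [accepting]
'c' @ 7: {5,6}
'a' @ 8: {}  — dead — no transitions
end set {} — state 1 not in

Answer: REJECT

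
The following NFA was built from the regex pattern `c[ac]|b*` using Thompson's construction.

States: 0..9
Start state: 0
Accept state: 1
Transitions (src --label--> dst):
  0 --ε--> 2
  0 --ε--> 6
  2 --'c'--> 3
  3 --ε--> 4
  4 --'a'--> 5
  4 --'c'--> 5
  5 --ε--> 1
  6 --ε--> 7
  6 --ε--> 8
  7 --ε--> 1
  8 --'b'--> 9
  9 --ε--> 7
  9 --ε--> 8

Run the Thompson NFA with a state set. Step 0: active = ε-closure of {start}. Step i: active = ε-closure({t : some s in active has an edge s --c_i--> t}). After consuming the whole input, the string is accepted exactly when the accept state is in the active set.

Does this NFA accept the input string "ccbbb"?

initial (ε-close {0}): {0,1,2,6,7,8}
'c' @ 1: {3,4}
'c' @ 2: {1,5}  [accepting]
'b' @ 3: {}  — state set empty
rest 'bb' ignored (set empty)
end set {} — state 1 not in

Answer: REJECT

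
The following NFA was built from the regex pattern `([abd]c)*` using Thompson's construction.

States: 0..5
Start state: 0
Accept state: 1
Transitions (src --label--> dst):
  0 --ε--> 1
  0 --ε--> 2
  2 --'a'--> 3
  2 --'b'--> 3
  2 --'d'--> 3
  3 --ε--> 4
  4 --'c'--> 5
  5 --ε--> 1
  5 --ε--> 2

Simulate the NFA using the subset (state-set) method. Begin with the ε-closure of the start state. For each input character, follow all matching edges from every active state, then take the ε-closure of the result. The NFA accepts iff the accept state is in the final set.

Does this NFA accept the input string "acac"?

Answer: ACCEPT

Steps:
start: ε-closure({0}) = {0,1,2}
'a' @ 1: {3,4}
'c' @ 2: {1,2,5}  (accept∈set)
'a' @ 3: {3,4}
'c' @ 4: {1,2,5}  (accept∈set)
final: {1,2,5}; accept 1 in set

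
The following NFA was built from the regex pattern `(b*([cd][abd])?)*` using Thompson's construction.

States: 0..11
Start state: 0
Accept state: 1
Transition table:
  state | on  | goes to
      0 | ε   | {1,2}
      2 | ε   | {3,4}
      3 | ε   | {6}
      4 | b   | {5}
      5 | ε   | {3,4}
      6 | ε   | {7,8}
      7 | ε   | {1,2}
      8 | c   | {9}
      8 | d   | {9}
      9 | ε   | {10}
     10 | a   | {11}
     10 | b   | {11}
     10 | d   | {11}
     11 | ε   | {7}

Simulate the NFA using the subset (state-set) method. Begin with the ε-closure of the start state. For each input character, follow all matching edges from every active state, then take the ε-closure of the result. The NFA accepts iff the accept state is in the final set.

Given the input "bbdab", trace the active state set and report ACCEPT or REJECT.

Answer: ACCEPT

Trace:
start: ε-closure({0}) = {0,1,2,3,4,6,7,8}
'b' @ 1: {1,2,3,4,5,6,7,8}  [accepting]
'b' @ 2: {1,2,3,4,5,6,7,8}  [accepting]
'd' @ 3: {9,10}
'a' @ 4: {1,2,3,4,6,7,8,11}  [accepting]
'b' @ 5: {1,2,3,4,5,6,7,8}  [accepting]
end set {1,2,3,4,5,6,7,8} — state 1 in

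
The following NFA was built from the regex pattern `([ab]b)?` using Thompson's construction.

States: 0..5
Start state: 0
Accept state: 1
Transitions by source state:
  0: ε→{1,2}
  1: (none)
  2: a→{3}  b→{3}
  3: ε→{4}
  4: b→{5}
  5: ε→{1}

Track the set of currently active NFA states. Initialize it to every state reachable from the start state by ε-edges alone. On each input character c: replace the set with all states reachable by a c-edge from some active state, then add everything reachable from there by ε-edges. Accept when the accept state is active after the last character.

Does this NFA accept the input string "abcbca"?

initial (ε-close {0}): {0,1,2}
'a' @ 1: {3,4}
'b' @ 2: {1,5}  (accept∈set)
'c' @ 3: {}  — state set empty
rest 'bca' ignored (set empty)
after full input: {}  (accept=1 not in)

Answer: REJECT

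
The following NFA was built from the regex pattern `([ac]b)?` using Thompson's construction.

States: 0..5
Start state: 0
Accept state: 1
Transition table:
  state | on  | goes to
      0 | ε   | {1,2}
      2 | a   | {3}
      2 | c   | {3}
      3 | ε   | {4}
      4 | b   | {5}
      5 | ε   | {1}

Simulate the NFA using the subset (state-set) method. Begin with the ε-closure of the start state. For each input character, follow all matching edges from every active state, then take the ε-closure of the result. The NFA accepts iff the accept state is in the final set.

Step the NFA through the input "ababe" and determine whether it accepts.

initial (ε-close {0}): {0,1,2}
'a' @ 1: {3,4}
'b' @ 2: {1,5}  [accepting]
'a' @ 3: {}  — dead — no transitions
rest 'be' ignored (set empty)
after full input: {}  (accept=1 not in)

Answer: REJECT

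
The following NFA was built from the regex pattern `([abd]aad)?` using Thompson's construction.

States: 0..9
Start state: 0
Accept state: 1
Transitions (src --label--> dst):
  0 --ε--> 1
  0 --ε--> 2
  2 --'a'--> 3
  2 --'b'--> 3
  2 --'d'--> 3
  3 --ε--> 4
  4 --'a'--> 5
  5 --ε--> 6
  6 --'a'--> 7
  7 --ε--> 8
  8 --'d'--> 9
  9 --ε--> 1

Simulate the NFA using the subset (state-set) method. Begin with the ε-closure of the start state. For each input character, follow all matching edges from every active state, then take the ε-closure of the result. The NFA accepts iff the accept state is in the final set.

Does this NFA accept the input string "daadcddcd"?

initial (ε-close {0}): {0,1,2}
'd' @ 1: {3,4}
'a' @ 2: {5,6}
'a' @ 3: {7,8}
'd' @ 4: {1,9}  (accept∈set)
'c' @ 5: {}  — state set empty
rest 'ddcd' ignored (set empty)
end set {} — state 1 not in

Answer: REJECT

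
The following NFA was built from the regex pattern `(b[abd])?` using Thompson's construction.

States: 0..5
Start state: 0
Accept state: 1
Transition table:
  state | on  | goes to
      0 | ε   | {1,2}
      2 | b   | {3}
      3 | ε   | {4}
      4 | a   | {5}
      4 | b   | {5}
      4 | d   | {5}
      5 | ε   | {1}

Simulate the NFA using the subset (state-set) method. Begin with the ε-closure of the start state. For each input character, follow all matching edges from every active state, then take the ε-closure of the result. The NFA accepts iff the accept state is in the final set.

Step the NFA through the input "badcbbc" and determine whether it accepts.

Answer: REJECT

Derivation:
initial (ε-close {0}): {0,1,2}
'b' @ 1: {3,4}
'a' @ 2: {1,5}  ✓accept
'd' @ 3: {}  — state set empty
rest 'cbbc' ignored (set empty)
end set {} — state 1 not in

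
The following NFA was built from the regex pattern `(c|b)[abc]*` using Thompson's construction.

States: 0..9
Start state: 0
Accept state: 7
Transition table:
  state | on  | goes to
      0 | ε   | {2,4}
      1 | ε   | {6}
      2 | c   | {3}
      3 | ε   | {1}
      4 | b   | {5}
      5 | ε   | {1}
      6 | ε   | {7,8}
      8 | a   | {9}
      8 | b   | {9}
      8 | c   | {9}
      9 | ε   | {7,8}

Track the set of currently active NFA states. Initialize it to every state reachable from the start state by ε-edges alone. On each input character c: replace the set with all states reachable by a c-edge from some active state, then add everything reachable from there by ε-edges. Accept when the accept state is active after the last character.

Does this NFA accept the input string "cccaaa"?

Answer: ACCEPT

Derivation:
initial (ε-close {0}): {0,2,4}
'c' @ 1: {1,3,6,7,8}  [accepting]
'c' @ 2: {7,8,9}  [accepting]
'c' @ 3: {7,8,9}  [accepting]
'a' @ 4: {7,8,9}  [accepting]
'a' @ 5: {7,8,9}  [accepting]
'a' @ 6: {7,8,9}  [accepting]
end set {7,8,9} — state 7 in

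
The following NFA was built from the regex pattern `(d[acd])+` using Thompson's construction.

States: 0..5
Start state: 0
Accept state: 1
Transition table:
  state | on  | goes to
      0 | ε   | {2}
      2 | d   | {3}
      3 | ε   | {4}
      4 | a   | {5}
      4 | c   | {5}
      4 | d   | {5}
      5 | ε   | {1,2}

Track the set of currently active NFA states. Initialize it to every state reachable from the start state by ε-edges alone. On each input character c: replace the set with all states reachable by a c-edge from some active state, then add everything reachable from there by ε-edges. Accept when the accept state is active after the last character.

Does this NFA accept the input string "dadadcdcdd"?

Answer: ACCEPT

Derivation:
S₀ = ε-closure({0}) = {0,2}
'd' @ 1: {3,4}
'a' @ 2: {1,2,5}  [accepting]
'd' @ 3: {3,4}
'a' @ 4: {1,2,5}  [accepting]
'd' @ 5: {3,4}
'c' @ 6: {1,2,5}  [accepting]
'd' @ 7: {3,4}
'c' @ 8: {1,2,5}  [accepting]
'd' @ 9: {3,4}
'd' @ 10: {1,2,5}  [accepting]
final: {1,2,5}; accept 1 in set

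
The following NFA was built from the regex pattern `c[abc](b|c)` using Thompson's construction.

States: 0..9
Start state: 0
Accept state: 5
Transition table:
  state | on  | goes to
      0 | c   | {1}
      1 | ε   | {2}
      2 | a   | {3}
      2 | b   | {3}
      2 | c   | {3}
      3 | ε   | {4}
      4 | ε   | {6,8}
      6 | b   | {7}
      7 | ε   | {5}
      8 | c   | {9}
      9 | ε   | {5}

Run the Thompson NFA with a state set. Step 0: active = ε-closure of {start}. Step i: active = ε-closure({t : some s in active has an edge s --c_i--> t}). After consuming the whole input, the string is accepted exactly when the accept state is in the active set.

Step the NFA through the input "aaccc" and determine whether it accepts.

Answer: REJECT

Derivation:
start: ε-closure({0}) = {0}
'a' @ 1: {}  — no active states
rest 'accc' ignored (set empty)
after full input: {}  (accept=5 not in)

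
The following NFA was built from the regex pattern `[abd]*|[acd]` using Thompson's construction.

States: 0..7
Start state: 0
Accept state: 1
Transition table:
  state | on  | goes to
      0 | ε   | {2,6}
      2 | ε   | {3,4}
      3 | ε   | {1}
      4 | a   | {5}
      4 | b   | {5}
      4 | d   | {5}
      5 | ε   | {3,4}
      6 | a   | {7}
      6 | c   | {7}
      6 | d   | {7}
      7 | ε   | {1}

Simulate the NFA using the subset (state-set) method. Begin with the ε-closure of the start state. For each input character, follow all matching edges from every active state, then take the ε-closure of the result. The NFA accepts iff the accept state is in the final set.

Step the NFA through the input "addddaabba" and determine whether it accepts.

initial (ε-close {0}): {0,1,2,3,4,6}
'a' @ 1: {1,3,4,5,7}  [accepting]
'd' @ 2: {1,3,4,5}  [accepting]
'd' @ 3: {1,3,4,5}  [accepting]
'd' @ 4: {1,3,4,5}  [accepting]
'd' @ 5: {1,3,4,5}  [accepting]
'a' @ 6: {1,3,4,5}  [accepting]
'a' @ 7: {1,3,4,5}  [accepting]
'b' @ 8: {1,3,4,5}  [accepting]
'b' @ 9: {1,3,4,5}  [accepting]
'a' @ 10: {1,3,4,5}  [accepting]
final: {1,3,4,5}; accept 1 in set

Answer: ACCEPT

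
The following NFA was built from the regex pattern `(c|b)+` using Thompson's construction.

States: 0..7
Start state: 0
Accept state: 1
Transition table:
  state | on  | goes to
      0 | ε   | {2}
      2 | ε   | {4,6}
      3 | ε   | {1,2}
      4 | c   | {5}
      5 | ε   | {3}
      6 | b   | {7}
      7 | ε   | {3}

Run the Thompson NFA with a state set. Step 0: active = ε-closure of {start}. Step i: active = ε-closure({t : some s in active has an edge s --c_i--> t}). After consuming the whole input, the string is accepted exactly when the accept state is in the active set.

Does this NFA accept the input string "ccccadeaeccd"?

Answer: REJECT

Steps:
S₀ = ε-closure({0}) = {0,2,4,6}
'c' @ 1: {1,2,3,4,5,6}  ✓accept
'c' @ 2: {1,2,3,4,5,6}  ✓accept
'c' @ 3: {1,2,3,4,5,6}  ✓accept
'c' @ 4: {1,2,3,4,5,6}  ✓accept
'a' @ 5: {}  — dead — no transitions
rest 'deaeccd' ignored (set empty)
end set {} — state 1 not in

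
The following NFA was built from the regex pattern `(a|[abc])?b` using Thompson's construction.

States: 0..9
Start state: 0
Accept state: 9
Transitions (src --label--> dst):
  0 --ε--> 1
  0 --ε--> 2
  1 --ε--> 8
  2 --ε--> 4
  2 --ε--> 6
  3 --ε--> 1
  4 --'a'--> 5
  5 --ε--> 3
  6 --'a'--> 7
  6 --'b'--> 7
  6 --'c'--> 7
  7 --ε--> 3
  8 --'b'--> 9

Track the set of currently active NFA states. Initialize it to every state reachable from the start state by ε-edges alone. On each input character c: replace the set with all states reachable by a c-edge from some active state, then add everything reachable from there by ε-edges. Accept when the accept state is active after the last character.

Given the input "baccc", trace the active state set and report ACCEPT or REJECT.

initial (ε-close {0}): {0,1,2,4,6,8}
'b' @ 1: {1,3,7,8,9}  ✓accept
'a' @ 2: {}  — state set empty
rest 'ccc' ignored (set empty)
final: {}; accept 9 not in set

Answer: REJECT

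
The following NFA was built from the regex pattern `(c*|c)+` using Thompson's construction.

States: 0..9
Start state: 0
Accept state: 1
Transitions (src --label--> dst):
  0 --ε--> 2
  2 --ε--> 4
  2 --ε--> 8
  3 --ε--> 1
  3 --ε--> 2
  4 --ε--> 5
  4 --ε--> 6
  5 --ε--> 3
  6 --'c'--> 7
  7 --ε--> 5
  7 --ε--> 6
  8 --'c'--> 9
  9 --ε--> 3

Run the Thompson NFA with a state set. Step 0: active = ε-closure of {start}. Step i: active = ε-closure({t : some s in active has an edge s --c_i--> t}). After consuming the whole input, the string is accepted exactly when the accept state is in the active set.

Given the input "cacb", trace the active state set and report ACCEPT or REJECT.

S₀ = ε-closure({0}) = {0,1,2,3,4,5,6,8}
'c' @ 1: {1,2,3,4,5,6,7,8,9}  ✓accept
'a' @ 2: {}  — state set empty
rest 'cb' ignored (set empty)
end set {} — state 1 not in

Answer: REJECT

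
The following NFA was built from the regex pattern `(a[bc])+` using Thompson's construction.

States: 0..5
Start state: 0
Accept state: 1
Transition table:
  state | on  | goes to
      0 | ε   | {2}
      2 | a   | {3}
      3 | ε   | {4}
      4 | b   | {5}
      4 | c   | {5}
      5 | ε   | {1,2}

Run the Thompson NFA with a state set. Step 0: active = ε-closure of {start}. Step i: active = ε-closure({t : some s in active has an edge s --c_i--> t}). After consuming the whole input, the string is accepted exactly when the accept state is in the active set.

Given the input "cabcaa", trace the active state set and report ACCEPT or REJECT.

Answer: REJECT

Trace:
start: ε-closure({0}) = {0,2}
'c' @ 1: {}  — no active states
rest 'abcaa' ignored (set empty)
final: {}; accept 1 not in set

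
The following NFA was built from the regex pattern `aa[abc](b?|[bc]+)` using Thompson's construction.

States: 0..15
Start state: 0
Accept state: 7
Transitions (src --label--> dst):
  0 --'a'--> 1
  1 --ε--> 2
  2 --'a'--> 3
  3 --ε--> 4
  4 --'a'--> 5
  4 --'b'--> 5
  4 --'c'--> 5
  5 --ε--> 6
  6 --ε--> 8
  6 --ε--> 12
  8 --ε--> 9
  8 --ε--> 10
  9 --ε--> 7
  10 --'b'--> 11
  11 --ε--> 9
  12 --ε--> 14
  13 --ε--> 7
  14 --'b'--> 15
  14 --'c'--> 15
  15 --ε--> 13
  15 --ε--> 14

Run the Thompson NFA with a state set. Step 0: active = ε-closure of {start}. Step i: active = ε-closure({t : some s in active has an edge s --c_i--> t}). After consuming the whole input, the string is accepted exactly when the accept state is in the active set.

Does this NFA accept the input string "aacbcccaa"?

Answer: REJECT

Derivation:
initial (ε-close {0}): {0}
'a' @ 1: {1,2}
'a' @ 2: {3,4}
'c' @ 3: {5,6,7,8,9,10,12,14}  [accepting]
'b' @ 4: {7,9,11,13,14,15}  [accepting]
'c' @ 5: {7,13,14,15}  [accepting]
'c' @ 6: {7,13,14,15}  [accepting]
'c' @ 7: {7,13,14,15}  [accepting]
'a' @ 8: {}  — state set empty
rest 'a' ignored (set empty)
final: {}; accept 7 not in set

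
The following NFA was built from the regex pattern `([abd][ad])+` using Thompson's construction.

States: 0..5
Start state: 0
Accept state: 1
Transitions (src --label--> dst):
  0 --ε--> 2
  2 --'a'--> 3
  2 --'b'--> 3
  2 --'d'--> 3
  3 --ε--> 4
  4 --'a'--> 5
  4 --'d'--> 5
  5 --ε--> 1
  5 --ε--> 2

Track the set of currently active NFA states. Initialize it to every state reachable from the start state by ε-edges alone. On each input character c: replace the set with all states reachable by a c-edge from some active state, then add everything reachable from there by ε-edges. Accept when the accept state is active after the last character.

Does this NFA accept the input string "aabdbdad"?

initial (ε-close {0}): {0,2}
'a' @ 1: {3,4}
'a' @ 2: {1,2,5}  [accepting]
'b' @ 3: {3,4}
'd' @ 4: {1,2,5}  [accepting]
'b' @ 5: {3,4}
'd' @ 6: {1,2,5}  [accepting]
'a' @ 7: {3,4}
'd' @ 8: {1,2,5}  [accepting]
after full input: {1,2,5}  (accept=1 in)

Answer: ACCEPT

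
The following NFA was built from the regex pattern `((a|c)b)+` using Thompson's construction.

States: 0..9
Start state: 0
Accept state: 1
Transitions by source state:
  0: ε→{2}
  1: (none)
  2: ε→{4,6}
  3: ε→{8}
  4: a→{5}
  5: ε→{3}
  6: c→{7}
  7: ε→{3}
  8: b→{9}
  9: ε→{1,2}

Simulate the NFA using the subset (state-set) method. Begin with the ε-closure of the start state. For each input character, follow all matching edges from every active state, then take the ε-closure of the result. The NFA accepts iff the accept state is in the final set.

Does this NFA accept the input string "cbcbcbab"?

Answer: ACCEPT

Steps:
S₀ = ε-closure({0}) = {0,2,4,6}
'c' @ 1: {3,7,8}
'b' @ 2: {1,2,4,6,9}  (accept∈set)
'c' @ 3: {3,7,8}
'b' @ 4: {1,2,4,6,9}  (accept∈set)
'c' @ 5: {3,7,8}
'b' @ 6: {1,2,4,6,9}  (accept∈set)
'a' @ 7: {3,5,8}
'b' @ 8: {1,2,4,6,9}  (accept∈set)
final: {1,2,4,6,9}; accept 1 in set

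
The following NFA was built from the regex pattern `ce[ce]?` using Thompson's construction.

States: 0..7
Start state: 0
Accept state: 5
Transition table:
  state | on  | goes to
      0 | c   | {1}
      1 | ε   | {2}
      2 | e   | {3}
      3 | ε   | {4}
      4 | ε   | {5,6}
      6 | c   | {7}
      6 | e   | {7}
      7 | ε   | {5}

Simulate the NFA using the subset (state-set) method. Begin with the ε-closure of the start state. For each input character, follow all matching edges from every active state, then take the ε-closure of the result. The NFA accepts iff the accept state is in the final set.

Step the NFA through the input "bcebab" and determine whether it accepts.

S₀ = ε-closure({0}) = {0}
'b' @ 1: {}  — state set empty
rest 'cebab' ignored (set empty)
after full input: {}  (accept=5 not in)

Answer: REJECT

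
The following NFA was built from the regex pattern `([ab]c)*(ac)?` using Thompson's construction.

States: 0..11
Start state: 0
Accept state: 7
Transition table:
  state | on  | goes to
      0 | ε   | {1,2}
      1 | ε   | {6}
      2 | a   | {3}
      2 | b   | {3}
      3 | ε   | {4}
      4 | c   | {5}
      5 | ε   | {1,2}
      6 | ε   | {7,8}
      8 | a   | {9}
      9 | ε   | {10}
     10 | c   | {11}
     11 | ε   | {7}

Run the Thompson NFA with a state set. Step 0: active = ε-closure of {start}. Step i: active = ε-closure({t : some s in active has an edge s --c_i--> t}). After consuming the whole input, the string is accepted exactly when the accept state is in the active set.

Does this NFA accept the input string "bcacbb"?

Answer: REJECT

Steps:
initial (ε-close {0}): {0,1,2,6,7,8}
'b' @ 1: {3,4}
'c' @ 2: {1,2,5,6,7,8}  (accept∈set)
'a' @ 3: {3,4,9,10}
'c' @ 4: {1,2,5,6,7,8,11}  (accept∈set)
'b' @ 5: {3,4}
'b' @ 6: {}  — state set empty
final: {}; accept 7 not in set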